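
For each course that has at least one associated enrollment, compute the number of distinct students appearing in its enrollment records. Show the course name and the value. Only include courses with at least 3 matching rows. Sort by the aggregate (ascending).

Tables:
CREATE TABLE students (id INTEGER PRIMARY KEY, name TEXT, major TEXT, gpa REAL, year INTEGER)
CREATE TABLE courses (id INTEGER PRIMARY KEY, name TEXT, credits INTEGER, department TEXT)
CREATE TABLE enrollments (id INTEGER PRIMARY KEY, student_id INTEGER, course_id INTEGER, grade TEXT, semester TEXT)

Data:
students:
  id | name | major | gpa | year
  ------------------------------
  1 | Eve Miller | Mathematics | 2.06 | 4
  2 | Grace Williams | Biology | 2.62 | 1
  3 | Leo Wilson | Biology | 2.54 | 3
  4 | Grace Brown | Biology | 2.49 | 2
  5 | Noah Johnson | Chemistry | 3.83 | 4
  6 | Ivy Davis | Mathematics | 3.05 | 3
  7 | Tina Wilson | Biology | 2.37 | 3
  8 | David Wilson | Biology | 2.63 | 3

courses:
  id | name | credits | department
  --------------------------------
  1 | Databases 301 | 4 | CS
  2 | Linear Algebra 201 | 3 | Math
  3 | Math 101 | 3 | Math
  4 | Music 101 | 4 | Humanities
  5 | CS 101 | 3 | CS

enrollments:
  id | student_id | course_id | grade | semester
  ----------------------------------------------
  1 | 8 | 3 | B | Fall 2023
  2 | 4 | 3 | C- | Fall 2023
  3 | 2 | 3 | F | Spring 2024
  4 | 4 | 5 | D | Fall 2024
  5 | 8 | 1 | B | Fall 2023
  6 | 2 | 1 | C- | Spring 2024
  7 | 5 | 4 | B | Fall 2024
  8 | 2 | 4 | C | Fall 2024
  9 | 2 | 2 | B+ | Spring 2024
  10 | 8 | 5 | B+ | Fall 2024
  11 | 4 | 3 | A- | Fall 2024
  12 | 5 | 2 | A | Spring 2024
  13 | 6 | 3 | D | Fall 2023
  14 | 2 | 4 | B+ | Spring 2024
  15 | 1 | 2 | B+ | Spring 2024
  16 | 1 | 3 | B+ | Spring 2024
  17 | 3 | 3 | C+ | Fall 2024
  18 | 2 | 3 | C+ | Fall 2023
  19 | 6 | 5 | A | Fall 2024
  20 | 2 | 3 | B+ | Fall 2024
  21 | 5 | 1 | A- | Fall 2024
SELECT p.name, COUNT(DISTINCT c.student_id) AS distinct_student_count FROM enrollments c JOIN courses p ON c.course_id = p.id GROUP BY p.id, p.name HAVING COUNT(*) >= 3 ORDER BY distinct_student_count ASC

Execution result:
name | distinct_student_count
Music 101 | 2
Databases 301 | 3
Linear Algebra 201 | 3
CS 101 | 3
Math 101 | 6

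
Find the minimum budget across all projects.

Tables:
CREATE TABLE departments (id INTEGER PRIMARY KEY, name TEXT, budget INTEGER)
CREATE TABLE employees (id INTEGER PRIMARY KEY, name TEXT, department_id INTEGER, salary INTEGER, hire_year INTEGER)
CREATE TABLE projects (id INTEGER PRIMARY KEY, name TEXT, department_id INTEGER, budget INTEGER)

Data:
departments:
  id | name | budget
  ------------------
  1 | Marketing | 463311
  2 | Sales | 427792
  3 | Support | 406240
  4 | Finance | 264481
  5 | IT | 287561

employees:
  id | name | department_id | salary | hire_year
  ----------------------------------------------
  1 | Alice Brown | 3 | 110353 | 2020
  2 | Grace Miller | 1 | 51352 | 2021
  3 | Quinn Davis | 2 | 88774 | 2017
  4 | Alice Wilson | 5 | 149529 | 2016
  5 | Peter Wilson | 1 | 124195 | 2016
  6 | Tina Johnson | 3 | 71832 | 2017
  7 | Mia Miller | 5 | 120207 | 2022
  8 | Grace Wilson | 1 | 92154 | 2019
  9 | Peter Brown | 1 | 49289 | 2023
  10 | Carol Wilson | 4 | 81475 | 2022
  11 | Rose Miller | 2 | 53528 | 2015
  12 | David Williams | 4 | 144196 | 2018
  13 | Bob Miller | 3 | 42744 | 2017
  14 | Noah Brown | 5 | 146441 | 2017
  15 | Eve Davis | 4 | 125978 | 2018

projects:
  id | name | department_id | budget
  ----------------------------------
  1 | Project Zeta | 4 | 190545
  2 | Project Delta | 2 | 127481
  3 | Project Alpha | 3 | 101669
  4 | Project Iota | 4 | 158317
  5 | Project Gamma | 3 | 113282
SELECT MIN(budget) FROM projects

Execution result:
101669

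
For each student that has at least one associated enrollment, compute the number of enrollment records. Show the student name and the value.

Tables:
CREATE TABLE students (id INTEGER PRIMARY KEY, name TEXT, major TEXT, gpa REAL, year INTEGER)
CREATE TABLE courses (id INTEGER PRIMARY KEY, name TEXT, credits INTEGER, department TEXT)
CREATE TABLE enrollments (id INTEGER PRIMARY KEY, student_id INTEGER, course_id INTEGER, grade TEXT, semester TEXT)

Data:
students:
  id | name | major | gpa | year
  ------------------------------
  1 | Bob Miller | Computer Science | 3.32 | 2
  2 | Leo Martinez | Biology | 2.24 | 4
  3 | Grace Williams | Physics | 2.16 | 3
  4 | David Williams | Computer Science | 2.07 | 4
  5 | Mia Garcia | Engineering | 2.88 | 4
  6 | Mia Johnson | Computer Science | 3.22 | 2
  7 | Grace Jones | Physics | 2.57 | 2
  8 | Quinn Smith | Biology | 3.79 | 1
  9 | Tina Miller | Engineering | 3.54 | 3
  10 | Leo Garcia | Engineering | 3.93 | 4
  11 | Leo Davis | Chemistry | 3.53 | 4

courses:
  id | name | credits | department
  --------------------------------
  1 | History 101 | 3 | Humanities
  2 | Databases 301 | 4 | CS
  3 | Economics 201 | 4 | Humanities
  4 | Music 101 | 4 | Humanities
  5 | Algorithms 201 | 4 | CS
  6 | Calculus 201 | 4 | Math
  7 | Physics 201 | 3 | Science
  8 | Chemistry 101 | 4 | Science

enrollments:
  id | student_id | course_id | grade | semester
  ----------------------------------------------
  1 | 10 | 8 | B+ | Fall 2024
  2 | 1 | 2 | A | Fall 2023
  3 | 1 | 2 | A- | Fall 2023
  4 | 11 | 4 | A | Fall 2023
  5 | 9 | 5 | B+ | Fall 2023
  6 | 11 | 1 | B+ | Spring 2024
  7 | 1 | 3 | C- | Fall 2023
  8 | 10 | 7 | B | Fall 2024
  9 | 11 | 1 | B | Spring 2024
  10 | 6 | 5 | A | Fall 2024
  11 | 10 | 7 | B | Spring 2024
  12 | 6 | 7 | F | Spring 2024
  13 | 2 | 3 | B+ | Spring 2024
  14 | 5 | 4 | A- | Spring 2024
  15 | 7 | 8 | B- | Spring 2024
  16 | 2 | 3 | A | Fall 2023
SELECT p.name, COUNT(*) AS n FROM enrollments c JOIN students p ON c.student_id = p.id GROUP BY p.id, p.name

Execution result:
name | n
Bob Miller | 3
Leo Martinez | 2
Mia Garcia | 1
Mia Johnson | 2
Grace Jones | 1
Tina Miller | 1
Leo Garcia | 3
Leo Davis | 3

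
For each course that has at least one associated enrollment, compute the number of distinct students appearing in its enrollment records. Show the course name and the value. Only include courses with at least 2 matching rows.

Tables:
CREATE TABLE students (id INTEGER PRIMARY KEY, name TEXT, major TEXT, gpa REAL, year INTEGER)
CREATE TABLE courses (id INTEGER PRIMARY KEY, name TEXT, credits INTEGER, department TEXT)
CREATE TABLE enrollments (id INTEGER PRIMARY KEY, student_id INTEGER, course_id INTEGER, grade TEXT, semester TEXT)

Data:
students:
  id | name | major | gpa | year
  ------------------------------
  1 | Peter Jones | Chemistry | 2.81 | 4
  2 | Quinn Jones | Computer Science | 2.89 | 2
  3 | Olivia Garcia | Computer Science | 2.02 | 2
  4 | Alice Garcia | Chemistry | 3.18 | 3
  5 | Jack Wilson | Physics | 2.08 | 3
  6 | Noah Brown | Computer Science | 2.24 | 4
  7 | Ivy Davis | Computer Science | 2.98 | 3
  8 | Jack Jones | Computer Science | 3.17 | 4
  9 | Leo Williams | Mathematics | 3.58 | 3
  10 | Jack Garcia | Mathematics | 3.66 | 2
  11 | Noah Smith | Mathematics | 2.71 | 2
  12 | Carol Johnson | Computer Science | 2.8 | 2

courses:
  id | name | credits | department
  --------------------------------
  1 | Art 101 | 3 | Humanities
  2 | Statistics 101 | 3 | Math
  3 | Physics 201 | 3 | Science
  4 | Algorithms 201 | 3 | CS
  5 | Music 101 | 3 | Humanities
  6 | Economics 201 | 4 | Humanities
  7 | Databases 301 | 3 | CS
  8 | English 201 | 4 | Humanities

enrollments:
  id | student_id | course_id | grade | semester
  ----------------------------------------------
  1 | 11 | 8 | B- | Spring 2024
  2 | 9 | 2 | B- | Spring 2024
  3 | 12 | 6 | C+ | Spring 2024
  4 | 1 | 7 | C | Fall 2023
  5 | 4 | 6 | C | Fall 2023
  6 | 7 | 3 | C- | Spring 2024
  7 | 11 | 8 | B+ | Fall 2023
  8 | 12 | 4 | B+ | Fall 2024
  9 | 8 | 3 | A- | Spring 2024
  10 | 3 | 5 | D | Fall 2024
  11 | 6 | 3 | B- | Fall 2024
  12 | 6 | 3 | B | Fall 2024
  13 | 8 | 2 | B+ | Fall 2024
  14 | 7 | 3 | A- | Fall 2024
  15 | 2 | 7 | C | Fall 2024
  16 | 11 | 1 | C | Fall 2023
SELECT p.name, COUNT(DISTINCT c.student_id) AS distinct_student_count FROM enrollments c JOIN courses p ON c.course_id = p.id GROUP BY p.id, p.name HAVING COUNT(*) >= 2

Execution result:
name | distinct_student_count
Statistics 101 | 2
Physics 201 | 3
Economics 201 | 2
Databases 301 | 2
English 201 | 1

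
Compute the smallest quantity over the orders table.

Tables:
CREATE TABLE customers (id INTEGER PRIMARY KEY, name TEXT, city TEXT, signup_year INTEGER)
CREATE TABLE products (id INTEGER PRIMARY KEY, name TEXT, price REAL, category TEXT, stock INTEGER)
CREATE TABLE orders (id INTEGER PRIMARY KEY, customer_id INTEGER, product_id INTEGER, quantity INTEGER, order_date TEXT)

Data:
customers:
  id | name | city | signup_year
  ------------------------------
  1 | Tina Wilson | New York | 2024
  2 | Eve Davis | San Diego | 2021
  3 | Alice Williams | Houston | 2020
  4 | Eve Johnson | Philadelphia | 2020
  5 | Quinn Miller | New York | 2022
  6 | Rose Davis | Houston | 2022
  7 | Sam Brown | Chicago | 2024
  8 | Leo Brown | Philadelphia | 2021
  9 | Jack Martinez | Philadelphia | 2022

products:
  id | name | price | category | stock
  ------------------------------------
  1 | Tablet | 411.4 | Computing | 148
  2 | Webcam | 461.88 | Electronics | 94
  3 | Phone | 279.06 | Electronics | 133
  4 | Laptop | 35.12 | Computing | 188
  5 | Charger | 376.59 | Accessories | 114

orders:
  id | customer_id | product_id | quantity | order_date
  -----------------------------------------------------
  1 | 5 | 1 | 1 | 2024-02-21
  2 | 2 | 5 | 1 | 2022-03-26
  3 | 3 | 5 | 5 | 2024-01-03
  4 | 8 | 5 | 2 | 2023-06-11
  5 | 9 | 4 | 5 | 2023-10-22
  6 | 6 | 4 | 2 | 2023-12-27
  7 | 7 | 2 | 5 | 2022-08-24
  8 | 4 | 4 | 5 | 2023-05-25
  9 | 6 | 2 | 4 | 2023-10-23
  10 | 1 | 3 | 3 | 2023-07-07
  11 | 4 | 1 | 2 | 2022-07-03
SELECT MIN(quantity) FROM orders

Execution result:
1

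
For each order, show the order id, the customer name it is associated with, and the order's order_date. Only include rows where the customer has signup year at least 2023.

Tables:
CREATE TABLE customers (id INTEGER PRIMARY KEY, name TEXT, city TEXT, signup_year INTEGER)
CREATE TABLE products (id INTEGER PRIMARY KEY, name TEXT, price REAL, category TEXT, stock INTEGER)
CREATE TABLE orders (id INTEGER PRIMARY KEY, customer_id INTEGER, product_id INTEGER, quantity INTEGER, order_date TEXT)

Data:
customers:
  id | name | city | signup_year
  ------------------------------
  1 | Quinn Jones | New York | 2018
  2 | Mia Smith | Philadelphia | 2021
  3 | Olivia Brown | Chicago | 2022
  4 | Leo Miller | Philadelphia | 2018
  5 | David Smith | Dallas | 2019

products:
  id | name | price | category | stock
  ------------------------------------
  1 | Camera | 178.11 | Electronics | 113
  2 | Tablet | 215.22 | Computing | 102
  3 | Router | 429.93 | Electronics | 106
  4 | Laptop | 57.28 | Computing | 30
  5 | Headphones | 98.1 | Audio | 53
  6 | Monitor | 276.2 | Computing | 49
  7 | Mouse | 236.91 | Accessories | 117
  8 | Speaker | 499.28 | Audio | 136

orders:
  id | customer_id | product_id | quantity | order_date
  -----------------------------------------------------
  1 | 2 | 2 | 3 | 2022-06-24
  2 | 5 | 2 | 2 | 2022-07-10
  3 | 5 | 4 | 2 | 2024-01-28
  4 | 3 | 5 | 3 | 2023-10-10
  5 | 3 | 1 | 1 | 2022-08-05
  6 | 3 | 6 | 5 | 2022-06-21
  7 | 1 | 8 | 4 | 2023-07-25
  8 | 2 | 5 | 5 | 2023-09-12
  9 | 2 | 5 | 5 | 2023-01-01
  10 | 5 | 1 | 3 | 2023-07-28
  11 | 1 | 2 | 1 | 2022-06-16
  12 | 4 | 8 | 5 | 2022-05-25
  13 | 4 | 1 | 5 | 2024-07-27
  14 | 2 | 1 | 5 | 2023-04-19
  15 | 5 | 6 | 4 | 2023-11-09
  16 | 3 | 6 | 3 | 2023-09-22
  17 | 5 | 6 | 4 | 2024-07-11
SELECT c.id, p.name AS customer, c.order_date FROM orders c JOIN customers p ON c.customer_id = p.id WHERE p.signup_year >= 2023

Execution result:
(no rows)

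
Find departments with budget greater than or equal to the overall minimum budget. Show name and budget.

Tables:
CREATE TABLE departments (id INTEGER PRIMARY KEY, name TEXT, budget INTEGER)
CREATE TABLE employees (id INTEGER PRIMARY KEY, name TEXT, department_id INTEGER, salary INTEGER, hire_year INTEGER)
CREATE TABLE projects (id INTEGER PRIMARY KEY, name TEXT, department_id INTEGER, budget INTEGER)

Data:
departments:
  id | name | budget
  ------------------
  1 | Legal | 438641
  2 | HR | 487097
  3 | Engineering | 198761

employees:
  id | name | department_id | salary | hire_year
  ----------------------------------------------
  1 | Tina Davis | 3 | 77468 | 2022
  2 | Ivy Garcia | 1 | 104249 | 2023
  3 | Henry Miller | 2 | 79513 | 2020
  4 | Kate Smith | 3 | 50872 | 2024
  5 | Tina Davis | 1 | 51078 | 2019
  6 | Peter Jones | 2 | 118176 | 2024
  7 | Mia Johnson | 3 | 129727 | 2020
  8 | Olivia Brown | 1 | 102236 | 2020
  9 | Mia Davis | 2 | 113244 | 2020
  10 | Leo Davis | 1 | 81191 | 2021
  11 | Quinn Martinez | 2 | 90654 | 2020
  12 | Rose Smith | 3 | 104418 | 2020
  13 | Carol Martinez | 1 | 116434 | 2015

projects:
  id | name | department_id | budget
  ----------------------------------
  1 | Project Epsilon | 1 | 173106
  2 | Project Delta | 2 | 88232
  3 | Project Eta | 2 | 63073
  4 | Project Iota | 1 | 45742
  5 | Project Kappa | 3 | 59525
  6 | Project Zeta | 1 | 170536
SELECT name, budget FROM departments WHERE budget >= (SELECT MIN(budget) FROM departments)

Execution result:
name | budget
Legal | 438641
HR | 487097
Engineering | 198761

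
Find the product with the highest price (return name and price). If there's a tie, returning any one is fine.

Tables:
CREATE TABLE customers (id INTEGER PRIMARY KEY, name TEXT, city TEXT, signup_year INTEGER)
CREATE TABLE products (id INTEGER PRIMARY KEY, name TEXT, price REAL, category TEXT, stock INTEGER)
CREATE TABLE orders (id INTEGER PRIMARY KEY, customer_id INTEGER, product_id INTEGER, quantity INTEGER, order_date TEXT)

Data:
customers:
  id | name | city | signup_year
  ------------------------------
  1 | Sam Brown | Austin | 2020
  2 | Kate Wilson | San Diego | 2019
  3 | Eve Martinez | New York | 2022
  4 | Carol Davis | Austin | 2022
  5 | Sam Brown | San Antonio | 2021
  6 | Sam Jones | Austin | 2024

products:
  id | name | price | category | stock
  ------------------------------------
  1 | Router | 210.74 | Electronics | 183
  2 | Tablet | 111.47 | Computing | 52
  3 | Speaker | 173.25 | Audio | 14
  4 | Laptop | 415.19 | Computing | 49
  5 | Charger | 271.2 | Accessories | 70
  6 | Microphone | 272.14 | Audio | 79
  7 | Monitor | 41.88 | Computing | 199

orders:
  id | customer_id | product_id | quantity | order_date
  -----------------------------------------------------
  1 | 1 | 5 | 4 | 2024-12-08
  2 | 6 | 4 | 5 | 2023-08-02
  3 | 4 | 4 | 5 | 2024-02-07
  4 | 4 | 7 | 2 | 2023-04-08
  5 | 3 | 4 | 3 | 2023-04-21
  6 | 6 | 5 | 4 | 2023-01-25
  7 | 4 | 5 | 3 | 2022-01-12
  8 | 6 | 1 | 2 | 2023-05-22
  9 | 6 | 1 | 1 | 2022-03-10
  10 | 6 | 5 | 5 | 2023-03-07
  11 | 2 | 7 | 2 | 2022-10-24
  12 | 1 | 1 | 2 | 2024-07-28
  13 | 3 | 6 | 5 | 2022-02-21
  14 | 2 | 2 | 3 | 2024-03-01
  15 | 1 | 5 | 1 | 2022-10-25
SELECT name, price FROM products ORDER BY price DESC LIMIT 1

Execution result:
name | price
Laptop | 415.19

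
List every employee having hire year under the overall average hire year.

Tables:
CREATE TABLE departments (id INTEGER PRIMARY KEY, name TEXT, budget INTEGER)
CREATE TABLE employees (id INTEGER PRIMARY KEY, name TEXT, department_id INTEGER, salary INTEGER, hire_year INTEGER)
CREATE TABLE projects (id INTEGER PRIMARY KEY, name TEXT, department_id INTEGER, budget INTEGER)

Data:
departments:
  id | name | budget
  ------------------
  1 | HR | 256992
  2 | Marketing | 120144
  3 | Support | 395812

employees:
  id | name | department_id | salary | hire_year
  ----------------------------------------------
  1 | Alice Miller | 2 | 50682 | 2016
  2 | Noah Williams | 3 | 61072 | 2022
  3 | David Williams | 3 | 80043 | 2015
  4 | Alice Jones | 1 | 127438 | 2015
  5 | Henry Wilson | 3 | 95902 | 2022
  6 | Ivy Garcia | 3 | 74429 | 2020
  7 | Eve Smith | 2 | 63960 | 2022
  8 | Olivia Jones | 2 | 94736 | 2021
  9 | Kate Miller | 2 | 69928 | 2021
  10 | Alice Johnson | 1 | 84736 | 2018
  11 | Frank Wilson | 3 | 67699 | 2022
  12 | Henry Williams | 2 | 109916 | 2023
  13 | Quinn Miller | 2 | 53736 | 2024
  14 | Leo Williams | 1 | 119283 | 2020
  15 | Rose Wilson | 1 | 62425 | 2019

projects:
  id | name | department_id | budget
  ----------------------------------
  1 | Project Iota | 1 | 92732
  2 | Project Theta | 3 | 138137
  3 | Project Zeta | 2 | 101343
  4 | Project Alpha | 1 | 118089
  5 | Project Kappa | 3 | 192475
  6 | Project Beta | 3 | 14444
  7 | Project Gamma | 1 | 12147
SELECT name, hire_year FROM employees WHERE hire_year < (SELECT AVG(hire_year) FROM employees)

Execution result:
name | hire_year
Alice Miller | 2016
David Williams | 2015
Alice Jones | 2015
Alice Johnson | 2018
Rose Wilson | 2019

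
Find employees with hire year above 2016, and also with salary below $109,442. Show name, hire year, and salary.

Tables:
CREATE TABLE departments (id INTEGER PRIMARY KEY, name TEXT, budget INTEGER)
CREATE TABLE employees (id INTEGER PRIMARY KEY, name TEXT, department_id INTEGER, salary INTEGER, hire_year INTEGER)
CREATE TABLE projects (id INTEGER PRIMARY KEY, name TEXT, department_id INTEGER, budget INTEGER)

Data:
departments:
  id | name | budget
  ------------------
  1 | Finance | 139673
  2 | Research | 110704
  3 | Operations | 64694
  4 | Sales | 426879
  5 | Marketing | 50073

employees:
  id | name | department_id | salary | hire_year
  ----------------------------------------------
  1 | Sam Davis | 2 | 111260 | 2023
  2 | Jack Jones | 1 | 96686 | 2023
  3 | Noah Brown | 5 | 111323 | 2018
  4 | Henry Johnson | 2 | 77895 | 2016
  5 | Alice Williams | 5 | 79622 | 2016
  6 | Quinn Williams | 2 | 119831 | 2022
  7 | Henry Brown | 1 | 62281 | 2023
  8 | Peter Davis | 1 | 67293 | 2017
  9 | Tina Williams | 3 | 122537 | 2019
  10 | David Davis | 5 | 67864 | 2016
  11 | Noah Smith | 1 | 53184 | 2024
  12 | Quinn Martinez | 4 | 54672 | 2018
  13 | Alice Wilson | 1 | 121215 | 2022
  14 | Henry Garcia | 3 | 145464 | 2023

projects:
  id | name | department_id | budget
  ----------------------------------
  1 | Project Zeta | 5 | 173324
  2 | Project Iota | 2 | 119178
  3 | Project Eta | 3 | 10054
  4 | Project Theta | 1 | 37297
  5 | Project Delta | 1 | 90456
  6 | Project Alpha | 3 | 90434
SELECT name, hire_year, salary FROM employees WHERE hire_year > 2016 AND salary < 109442

Execution result:
name | hire_year | salary
Jack Jones | 2023 | 96686
Henry Brown | 2023 | 62281
Peter Davis | 2017 | 67293
Noah Smith | 2024 | 53184
Quinn Martinez | 2018 | 54672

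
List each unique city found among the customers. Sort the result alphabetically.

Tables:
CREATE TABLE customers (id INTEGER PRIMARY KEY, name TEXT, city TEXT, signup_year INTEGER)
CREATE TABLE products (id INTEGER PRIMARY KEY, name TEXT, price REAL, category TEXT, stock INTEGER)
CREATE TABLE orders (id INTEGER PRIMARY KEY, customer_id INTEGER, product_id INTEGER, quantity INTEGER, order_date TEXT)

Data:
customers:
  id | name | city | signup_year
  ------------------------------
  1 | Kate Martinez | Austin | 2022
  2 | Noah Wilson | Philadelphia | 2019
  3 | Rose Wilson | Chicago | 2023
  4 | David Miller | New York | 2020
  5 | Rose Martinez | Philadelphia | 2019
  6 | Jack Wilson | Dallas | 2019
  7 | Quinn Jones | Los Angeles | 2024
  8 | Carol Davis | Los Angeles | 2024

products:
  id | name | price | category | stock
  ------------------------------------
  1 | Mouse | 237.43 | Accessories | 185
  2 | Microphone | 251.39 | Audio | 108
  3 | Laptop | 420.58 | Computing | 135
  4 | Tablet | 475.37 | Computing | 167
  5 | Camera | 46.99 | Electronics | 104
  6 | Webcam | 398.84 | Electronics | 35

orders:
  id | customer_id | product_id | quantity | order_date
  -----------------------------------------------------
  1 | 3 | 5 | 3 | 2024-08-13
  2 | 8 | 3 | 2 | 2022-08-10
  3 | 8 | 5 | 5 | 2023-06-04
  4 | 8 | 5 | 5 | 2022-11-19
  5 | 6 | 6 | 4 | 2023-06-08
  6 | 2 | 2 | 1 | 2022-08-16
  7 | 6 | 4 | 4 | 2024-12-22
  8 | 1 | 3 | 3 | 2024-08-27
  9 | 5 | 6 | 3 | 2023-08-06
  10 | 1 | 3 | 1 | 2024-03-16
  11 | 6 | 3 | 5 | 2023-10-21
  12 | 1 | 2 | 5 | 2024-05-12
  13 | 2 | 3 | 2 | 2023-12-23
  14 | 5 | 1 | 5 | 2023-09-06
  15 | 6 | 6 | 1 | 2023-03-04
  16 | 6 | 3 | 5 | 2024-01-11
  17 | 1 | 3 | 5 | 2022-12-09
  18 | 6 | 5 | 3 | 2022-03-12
SELECT DISTINCT city FROM customers ORDER BY city

Execution result:
city
Austin
Chicago
Dallas
Los Angeles
New York
Philadelphia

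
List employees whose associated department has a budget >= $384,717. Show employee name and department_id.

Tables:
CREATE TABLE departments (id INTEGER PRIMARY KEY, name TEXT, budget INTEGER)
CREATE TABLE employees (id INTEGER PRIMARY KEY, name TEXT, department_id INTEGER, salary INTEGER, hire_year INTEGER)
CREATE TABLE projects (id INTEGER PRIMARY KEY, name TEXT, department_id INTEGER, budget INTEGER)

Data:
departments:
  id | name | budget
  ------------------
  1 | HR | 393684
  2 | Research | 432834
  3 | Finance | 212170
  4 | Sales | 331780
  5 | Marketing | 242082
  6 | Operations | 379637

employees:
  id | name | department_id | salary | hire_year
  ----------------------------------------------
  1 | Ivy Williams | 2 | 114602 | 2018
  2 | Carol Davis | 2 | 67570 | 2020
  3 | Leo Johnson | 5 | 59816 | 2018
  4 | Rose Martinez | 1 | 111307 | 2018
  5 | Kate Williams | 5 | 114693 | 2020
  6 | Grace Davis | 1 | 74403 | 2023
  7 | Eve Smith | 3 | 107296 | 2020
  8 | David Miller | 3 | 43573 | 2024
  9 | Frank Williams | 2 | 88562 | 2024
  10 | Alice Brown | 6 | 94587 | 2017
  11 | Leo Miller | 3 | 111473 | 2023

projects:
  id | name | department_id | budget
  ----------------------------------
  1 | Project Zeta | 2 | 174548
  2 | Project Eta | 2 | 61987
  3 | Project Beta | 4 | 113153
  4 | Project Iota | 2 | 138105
SELECT name, department_id FROM employees WHERE department_id IN (SELECT id FROM departments WHERE budget >= 384717)

Execution result:
name | department_id
Ivy Williams | 2
Carol Davis | 2
Rose Martinez | 1
Grace Davis | 1
Frank Williams | 2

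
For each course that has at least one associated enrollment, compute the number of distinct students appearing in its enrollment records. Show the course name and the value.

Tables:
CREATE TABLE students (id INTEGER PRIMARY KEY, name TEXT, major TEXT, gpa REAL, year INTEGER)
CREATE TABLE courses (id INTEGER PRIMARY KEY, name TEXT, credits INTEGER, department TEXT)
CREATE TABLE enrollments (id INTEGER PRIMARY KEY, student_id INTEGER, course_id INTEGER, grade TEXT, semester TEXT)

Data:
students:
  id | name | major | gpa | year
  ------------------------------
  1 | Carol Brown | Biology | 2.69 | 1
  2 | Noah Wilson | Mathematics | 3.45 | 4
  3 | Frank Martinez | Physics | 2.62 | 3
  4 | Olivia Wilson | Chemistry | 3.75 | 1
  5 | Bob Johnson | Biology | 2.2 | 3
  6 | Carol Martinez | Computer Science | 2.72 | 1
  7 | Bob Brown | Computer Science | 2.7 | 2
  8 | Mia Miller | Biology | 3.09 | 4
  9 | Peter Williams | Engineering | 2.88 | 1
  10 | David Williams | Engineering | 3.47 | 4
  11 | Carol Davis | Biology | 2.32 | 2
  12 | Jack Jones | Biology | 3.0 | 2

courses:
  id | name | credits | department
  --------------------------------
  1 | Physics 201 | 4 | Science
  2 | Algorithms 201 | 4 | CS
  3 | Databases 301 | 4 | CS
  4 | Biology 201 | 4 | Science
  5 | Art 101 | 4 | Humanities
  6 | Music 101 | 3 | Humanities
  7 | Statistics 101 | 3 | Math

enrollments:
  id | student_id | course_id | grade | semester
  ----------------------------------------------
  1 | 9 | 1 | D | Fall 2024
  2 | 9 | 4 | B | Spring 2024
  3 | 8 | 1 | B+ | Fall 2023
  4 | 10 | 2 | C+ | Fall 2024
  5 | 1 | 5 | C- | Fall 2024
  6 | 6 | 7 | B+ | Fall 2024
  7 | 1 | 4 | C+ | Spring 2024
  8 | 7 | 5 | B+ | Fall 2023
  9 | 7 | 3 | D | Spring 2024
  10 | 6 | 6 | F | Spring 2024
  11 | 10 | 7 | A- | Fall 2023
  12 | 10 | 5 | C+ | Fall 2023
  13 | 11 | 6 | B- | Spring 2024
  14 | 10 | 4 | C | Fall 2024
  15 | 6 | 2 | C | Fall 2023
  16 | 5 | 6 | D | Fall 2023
SELECT p.name, COUNT(DISTINCT c.student_id) AS distinct_student_count FROM enrollments c JOIN courses p ON c.course_id = p.id GROUP BY p.id, p.name

Execution result:
name | distinct_student_count
Physics 201 | 2
Algorithms 201 | 2
Databases 301 | 1
Biology 201 | 3
Art 101 | 3
Music 101 | 3
Statistics 101 | 2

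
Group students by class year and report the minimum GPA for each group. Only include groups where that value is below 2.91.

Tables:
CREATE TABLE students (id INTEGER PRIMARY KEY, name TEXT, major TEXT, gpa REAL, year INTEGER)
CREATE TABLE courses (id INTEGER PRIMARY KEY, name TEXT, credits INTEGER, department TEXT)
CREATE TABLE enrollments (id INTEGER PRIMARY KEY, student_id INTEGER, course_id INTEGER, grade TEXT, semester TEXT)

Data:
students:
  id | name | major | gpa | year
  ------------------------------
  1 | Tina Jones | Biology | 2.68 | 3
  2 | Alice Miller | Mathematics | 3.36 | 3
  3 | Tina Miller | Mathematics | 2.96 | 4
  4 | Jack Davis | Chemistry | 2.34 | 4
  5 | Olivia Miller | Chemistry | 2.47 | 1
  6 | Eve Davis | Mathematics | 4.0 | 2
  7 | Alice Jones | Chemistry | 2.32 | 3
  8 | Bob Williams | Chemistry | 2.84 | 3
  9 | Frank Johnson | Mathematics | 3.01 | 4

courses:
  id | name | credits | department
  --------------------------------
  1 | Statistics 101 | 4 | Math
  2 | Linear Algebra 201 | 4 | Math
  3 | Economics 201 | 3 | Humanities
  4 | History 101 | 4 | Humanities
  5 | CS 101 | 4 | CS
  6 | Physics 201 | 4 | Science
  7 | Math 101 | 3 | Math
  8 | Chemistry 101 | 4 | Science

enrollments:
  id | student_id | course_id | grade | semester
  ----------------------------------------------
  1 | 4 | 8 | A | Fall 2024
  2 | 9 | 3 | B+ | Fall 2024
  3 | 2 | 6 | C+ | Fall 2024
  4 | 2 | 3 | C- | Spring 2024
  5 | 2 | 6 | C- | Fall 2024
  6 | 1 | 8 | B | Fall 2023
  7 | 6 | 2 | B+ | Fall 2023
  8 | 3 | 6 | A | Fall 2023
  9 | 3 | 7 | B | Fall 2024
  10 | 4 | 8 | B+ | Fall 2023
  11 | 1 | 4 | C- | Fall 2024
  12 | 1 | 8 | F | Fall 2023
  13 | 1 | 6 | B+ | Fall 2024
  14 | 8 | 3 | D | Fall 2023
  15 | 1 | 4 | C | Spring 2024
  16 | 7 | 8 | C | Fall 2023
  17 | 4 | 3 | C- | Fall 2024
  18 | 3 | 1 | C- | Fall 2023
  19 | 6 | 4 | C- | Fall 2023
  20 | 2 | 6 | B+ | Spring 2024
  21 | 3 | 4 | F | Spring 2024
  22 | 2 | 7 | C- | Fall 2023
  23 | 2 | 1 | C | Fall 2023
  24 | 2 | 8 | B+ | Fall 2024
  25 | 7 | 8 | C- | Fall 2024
SELECT year, MIN(gpa) AS min_gpa FROM students GROUP BY year HAVING MIN(gpa) < 2.91

Execution result:
year | min_gpa
1 | 2.47
3 | 2.32
4 | 2.34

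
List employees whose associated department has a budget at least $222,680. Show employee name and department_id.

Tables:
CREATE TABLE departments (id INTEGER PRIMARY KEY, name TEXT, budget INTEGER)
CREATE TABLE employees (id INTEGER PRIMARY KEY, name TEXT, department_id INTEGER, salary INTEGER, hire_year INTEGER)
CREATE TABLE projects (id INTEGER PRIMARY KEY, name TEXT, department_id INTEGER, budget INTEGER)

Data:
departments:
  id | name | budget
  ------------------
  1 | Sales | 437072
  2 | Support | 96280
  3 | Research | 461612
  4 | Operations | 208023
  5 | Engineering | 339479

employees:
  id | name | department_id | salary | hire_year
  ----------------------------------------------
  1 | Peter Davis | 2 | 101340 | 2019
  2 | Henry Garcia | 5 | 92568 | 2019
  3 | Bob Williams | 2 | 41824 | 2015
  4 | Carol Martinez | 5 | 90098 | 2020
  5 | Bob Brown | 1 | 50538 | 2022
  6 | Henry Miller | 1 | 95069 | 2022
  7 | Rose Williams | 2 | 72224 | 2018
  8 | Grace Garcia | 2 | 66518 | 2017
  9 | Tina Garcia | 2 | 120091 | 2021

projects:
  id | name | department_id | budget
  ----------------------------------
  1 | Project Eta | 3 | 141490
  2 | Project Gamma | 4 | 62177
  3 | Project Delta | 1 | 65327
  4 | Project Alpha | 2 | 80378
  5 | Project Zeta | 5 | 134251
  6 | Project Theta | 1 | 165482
SELECT name, department_id FROM employees WHERE department_id IN (SELECT id FROM departments WHERE budget >= 222680)

Execution result:
name | department_id
Henry Garcia | 5
Carol Martinez | 5
Bob Brown | 1
Henry Miller | 1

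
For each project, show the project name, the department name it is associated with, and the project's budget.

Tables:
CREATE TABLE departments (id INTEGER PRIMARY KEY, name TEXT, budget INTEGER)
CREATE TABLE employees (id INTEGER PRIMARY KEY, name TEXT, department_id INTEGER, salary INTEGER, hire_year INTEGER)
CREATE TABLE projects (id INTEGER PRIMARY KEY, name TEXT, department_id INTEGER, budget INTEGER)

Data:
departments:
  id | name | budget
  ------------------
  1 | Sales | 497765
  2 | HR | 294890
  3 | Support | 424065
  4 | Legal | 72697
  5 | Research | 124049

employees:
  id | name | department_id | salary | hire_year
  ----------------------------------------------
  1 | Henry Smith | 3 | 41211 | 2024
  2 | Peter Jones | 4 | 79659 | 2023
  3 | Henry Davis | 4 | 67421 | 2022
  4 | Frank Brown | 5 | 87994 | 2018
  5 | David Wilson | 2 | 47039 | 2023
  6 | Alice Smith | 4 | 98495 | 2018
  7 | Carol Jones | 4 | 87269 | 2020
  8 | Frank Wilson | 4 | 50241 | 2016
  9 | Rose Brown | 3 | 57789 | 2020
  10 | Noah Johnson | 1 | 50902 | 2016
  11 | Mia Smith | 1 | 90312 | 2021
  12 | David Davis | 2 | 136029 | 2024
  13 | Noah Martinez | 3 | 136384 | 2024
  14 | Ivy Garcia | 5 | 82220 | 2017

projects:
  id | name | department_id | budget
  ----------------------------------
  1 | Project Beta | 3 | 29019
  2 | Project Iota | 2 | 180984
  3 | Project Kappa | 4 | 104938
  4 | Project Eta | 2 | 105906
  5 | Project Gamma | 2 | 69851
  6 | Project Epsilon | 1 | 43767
SELECT c.name, p.name AS department, c.budget FROM projects c JOIN departments p ON c.department_id = p.id

Execution result:
name | department | budget
Project Beta | Support | 29019
Project Iota | HR | 180984
Project Kappa | Legal | 104938
Project Eta | HR | 105906
Project Gamma | HR | 69851
Project Epsilon | Sales | 43767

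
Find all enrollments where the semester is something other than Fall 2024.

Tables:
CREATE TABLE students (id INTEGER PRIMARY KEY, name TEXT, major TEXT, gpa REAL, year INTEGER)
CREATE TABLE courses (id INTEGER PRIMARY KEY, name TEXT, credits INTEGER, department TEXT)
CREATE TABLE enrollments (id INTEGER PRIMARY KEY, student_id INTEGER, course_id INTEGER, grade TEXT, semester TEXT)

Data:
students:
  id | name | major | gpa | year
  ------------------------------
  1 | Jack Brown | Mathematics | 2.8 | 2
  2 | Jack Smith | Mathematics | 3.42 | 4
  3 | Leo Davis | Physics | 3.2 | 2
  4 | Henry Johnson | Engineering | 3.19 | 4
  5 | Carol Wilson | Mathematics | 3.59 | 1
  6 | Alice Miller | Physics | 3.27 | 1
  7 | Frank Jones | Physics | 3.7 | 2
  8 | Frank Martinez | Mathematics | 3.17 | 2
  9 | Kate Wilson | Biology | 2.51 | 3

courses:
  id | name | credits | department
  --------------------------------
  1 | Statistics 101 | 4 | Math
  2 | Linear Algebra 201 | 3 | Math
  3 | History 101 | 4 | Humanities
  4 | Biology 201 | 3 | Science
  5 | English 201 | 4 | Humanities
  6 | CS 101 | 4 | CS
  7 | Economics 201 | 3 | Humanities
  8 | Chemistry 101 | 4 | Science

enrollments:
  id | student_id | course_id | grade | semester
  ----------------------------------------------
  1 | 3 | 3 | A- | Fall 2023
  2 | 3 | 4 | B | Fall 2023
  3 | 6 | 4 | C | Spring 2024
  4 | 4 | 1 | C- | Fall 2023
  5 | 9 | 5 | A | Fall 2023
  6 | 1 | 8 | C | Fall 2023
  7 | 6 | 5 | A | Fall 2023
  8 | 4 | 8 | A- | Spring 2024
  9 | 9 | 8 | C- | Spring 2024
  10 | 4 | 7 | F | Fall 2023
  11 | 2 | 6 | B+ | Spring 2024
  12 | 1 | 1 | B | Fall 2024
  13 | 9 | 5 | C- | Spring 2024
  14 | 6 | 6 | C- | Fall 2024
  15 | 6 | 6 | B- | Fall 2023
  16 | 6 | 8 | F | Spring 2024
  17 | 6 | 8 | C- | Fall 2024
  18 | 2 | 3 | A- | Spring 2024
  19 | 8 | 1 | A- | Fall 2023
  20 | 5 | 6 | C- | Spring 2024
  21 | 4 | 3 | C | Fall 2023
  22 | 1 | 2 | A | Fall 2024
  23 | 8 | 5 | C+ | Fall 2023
SELECT id, semester FROM enrollments WHERE semester <> 'Fall 2024'

Execution result:
id | semester
1 | Fall 2023
2 | Fall 2023
3 | Spring 2024
4 | Fall 2023
5 | Fall 2023
6 | Fall 2023
7 | Fall 2023
8 | Spring 2024
9 | Spring 2024
10 | Fall 2023
11 | Spring 2024
13 | Spring 2024
15 | Fall 2023
16 | Spring 2024
18 | Spring 2024
19 | Fall 2023
20 | Spring 2024
21 | Fall 2023
23 | Fall 2023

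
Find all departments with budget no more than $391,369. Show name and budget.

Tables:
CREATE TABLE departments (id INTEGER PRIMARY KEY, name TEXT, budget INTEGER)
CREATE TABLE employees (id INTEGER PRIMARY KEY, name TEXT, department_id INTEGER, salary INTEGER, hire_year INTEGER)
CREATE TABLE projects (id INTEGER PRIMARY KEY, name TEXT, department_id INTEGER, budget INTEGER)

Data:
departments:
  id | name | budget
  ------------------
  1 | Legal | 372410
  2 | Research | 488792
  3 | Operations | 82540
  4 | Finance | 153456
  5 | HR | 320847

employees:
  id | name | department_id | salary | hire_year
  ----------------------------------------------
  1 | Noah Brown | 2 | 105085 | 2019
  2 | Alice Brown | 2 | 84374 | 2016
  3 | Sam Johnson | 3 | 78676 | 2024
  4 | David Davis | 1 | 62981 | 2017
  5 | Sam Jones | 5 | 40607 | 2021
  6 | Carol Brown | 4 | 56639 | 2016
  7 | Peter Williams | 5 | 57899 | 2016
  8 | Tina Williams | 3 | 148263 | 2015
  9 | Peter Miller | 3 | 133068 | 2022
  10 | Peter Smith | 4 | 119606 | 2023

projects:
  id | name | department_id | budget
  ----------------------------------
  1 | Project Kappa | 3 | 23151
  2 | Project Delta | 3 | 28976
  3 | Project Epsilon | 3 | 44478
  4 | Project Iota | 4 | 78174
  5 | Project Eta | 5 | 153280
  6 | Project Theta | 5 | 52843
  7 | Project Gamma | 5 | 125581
SELECT name, budget FROM departments WHERE budget <= 391369

Execution result:
name | budget
Legal | 372410
Operations | 82540
Finance | 153456
HR | 320847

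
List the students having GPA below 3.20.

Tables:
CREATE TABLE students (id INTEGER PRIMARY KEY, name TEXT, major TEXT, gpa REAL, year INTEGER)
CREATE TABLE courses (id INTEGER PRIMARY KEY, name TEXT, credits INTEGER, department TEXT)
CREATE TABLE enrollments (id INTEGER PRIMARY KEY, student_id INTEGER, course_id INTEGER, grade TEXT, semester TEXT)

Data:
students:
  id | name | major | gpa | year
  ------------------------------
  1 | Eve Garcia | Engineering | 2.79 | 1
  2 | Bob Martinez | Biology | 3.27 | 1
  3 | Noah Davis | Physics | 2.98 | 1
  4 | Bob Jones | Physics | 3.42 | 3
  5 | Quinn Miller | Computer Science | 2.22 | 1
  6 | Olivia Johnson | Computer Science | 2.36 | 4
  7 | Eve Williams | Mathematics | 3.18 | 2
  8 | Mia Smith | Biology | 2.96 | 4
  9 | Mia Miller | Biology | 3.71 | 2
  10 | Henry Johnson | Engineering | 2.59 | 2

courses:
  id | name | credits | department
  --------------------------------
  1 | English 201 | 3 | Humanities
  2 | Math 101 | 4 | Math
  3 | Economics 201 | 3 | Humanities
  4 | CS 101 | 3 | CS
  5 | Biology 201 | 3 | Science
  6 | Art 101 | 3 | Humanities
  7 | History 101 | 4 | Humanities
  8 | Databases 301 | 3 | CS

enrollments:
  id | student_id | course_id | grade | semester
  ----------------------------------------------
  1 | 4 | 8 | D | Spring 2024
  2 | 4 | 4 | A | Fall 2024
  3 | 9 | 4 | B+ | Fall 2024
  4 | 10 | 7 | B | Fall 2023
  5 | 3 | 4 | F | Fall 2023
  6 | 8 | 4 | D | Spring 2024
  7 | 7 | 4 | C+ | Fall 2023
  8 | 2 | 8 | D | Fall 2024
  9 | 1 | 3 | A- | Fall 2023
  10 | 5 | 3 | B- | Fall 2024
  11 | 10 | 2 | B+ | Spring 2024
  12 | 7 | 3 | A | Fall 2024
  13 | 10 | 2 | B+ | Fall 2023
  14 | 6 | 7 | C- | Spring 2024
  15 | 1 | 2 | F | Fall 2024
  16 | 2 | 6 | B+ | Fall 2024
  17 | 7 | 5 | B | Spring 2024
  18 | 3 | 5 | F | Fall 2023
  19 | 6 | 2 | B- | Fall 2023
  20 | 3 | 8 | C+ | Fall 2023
SELECT name, gpa FROM students WHERE gpa < 3.2

Execution result:
name | gpa
Eve Garcia | 2.79
Noah Davis | 2.98
Quinn Miller | 2.22
Olivia Johnson | 2.36
Eve Williams | 3.18
Mia Smith | 2.96
Henry Johnson | 2.59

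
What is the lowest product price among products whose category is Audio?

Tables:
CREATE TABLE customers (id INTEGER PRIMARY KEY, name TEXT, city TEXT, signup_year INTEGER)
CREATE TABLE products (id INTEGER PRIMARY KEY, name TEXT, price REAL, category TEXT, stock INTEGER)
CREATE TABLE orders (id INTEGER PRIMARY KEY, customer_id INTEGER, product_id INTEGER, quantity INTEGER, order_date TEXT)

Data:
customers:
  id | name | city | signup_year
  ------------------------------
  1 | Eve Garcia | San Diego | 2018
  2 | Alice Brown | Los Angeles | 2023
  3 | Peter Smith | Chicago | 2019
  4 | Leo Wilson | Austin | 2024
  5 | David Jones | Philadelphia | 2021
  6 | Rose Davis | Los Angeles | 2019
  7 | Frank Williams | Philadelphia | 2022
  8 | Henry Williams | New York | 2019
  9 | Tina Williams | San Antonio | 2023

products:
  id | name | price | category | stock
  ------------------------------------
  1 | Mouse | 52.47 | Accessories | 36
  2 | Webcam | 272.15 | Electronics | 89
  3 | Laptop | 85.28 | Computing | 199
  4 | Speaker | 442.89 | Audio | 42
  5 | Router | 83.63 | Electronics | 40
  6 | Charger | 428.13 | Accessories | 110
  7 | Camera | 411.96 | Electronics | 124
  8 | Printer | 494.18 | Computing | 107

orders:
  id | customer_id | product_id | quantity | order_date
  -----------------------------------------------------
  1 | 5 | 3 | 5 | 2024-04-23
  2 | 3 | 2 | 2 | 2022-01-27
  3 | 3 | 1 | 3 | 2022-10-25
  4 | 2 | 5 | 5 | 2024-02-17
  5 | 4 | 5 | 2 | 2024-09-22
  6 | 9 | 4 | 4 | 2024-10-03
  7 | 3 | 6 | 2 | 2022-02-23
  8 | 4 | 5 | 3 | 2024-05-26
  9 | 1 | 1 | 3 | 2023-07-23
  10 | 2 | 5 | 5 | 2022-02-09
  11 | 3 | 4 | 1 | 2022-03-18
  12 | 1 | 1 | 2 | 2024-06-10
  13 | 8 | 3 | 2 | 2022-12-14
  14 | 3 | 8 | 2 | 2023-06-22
SELECT MIN(price) FROM products WHERE category = 'Audio'

Execution result:
442.89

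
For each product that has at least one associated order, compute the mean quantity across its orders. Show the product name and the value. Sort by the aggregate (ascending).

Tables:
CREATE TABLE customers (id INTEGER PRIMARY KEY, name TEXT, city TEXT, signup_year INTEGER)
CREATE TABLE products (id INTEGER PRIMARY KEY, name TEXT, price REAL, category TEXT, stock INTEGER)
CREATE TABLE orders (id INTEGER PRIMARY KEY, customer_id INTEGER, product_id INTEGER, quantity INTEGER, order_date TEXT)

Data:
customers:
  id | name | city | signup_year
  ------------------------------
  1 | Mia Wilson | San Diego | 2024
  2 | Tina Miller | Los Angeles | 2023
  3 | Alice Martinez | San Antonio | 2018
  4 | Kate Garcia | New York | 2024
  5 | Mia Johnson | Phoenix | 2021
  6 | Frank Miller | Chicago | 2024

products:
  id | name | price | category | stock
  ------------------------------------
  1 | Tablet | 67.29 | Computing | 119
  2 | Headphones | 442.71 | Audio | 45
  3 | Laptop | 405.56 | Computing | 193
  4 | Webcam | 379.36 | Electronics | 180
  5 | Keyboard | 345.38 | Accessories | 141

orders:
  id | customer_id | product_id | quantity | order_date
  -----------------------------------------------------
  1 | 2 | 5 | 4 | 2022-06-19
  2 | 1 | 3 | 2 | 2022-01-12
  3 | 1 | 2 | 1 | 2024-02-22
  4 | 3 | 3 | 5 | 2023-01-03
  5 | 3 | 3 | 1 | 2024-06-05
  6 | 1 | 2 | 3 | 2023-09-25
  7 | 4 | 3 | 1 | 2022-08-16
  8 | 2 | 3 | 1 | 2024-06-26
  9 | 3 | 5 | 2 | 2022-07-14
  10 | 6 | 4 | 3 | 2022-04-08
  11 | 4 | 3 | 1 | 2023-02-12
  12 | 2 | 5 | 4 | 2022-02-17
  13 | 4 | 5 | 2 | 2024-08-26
SELECT p.name, AVG(c.quantity) AS avg_quantity FROM orders c JOIN products p ON c.product_id = p.id GROUP BY p.id, p.name ORDER BY avg_quantity ASC

Execution result:
name | avg_quantity
Laptop | 1.83
Headphones | 2.00
Webcam | 3.00
Keyboard | 3.00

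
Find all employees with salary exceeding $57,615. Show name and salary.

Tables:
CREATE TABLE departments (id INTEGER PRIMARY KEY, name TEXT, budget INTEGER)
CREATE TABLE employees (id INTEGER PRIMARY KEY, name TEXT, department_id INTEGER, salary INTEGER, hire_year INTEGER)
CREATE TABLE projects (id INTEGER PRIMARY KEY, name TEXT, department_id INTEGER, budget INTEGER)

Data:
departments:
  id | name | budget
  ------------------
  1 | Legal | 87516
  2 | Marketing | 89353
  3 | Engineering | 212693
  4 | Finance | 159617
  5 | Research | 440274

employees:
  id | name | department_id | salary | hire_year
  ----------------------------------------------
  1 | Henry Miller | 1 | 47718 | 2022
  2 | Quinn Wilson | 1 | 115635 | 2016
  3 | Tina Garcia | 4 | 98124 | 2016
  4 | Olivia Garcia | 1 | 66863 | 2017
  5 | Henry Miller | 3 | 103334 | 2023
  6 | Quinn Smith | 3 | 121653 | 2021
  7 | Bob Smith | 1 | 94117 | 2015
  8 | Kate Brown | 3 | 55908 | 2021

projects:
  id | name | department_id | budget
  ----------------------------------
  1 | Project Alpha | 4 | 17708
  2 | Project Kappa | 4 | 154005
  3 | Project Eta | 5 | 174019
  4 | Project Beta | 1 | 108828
SELECT name, salary FROM employees WHERE salary > 57615

Execution result:
name | salary
Quinn Wilson | 115635
Tina Garcia | 98124
Olivia Garcia | 66863
Henry Miller | 103334
Quinn Smith | 121653
Bob Smith | 94117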